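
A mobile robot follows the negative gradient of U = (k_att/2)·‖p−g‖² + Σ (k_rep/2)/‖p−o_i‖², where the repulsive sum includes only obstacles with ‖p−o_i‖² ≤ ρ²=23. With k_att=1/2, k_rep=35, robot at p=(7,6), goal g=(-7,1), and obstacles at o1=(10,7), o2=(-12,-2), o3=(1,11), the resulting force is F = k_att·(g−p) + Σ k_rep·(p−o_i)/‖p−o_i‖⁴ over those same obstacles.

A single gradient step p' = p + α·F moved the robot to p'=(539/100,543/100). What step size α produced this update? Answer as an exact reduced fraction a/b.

α = 1/5

F_att = 1/2·(g−p) = 1/2·(-14,-5) = (-7.0000,-2.5000)
o1: d²=10 ≤ ρ²=23; F_rep = 35·(-3,-1)/10² = (-1.0500,-0.3500)
o2: d²=425 > ρ²=23 → inactive
o3: d²=61 > ρ²=23 → inactive
F = F_att + ΣF_rep = (-8.0500,-2.8500)
Δp = p'−p = (-1.6100,-0.5700); α = Δx/Fx = (-161/100) / (-161/20) = 1/5
check: Δy/Fy = (-57/100) / (-57/20) = 1/5 ✓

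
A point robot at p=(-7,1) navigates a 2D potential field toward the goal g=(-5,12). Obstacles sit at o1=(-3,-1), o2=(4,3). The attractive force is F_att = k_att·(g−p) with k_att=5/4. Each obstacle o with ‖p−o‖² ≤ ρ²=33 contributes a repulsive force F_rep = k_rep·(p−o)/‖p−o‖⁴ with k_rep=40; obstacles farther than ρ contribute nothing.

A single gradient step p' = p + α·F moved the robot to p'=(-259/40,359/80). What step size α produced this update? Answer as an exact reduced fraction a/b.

F_att = 5/4·(g−p) = 5/4·(2,11) = (2.5000,13.7500)
o1: d²=20 ≤ ρ²=33; F_rep = 40·(-4,2)/20² = (-0.4000,0.2000)
o2: d²=125 > ρ²=33 → inactive
F = F_att + ΣF_rep = (2.1000,13.9500)
Δp = p'−p = (0.5250,3.4875); α = Δx/Fx = (21/40) / (21/10) = 1/4
check: Δy/Fy = (279/80) / (279/20) = 1/4 ✓

α = 1/4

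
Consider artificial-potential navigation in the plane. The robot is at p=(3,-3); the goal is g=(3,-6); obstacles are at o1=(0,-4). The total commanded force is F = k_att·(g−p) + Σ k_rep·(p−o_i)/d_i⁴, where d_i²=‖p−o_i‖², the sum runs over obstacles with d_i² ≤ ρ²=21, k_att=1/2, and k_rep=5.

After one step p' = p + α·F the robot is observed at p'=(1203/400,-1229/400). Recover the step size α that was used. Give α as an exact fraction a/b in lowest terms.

α = 1/20

F_att = 1/2·(g−p) = 1/2·(0,-3) = (0.0000,-1.5000)
o1: d²=10 ≤ ρ²=21; F_rep = 5·(3,1)/10² = (0.1500,0.0500)
F = F_att + ΣF_rep = (0.1500,-1.4500)
Δp = p'−p = (0.0075,-0.0725); α = Δx/Fx = (3/400) / (3/20) = 1/20
check: Δy/Fy = (-29/400) / (-29/20) = 1/20 ✓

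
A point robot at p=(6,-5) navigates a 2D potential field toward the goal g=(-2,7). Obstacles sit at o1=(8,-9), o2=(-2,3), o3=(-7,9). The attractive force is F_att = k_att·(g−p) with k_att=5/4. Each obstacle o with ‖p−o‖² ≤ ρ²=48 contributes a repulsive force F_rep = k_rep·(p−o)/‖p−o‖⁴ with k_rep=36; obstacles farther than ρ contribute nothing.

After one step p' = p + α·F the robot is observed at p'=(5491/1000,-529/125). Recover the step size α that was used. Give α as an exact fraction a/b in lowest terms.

α = 1/20

F_att = 5/4·(g−p) = 5/4·(-8,12) = (-10.0000,15.0000)
o1: d²=20 ≤ ρ²=48; F_rep = 36·(-2,4)/20² = (-0.1800,0.3600)
o2: d²=128 > ρ²=48 → inactive
o3: d²=365 > ρ²=48 → inactive
F = F_att + ΣF_rep = (-10.1800,15.3600)
Δp = p'−p = (-0.5090,0.7680); α = Δx/Fx = (-509/1000) / (-509/50) = 1/20
check: Δy/Fy = (96/125) / (384/25) = 1/20 ✓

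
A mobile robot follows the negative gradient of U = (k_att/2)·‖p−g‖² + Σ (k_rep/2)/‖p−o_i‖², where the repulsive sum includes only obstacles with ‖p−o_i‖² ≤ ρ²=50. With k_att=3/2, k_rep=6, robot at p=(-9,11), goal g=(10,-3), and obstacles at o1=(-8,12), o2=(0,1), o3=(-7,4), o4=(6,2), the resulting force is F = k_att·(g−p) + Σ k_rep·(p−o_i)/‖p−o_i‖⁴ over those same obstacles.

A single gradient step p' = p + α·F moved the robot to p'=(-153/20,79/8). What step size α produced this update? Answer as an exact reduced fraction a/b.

α = 1/20

F_att = 3/2·(g−p) = 3/2·(19,-14) = (28.5000,-21.0000)
o1: d²=2 ≤ ρ²=50; F_rep = 6·(-1,-1)/2² = (-1.5000,-1.5000)
o2: d²=181 > ρ²=50 → inactive
o3: d²=53 > ρ²=50 → inactive
o4: d²=306 > ρ²=50 → inactive
F = F_att + ΣF_rep = (27.0000,-22.5000)
Δp = p'−p = (1.3500,-1.1250); α = Δx/Fx = (27/20) / (27) = 1/20
check: Δy/Fy = (-9/8) / (-45/2) = 1/20 ✓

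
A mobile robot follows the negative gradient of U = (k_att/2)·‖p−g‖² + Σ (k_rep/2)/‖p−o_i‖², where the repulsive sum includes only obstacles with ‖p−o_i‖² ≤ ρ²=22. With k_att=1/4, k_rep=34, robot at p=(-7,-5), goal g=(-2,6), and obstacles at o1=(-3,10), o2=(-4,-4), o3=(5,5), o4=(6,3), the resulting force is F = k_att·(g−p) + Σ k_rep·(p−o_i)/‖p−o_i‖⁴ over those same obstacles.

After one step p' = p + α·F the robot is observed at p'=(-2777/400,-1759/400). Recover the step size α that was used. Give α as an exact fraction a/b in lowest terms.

α = 1/4

F_att = 1/4·(g−p) = 1/4·(5,11) = (1.2500,2.7500)
o1: d²=241 > ρ²=22 → inactive
o2: d²=10 ≤ ρ²=22; F_rep = 34·(-3,-1)/10² = (-1.0200,-0.3400)
o3: d²=244 > ρ²=22 → inactive
o4: d²=233 > ρ²=22 → inactive
F = F_att + ΣF_rep = (0.2300,2.4100)
Δp = p'−p = (0.0575,0.6025); α = Δx/Fx = (23/400) / (23/100) = 1/4
check: Δy/Fy = (241/400) / (241/100) = 1/4 ✓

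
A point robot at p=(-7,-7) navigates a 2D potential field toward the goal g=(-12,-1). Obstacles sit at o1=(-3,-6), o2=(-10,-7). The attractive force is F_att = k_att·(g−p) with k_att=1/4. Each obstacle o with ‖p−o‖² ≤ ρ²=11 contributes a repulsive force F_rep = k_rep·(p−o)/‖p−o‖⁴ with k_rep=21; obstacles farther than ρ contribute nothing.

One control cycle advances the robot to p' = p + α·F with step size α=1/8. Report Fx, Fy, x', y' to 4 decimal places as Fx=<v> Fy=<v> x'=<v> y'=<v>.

Fx=-0.4722 Fy=1.5000 x'=-7.0590 y'=-6.8125

F_att = 1/4·(g−p) = 1/4·(-5,6) = (-1.2500,1.5000)
o1: d²=17 > ρ²=11 → inactive
o2: d²=9 ≤ ρ²=11; F_rep = 21·(3,0)/9² = (0.7778,0.0000)
F = F_att + ΣF_rep = (-0.4722,1.5000)
p' = p + 1/8·F = (-7.0590,-6.8125)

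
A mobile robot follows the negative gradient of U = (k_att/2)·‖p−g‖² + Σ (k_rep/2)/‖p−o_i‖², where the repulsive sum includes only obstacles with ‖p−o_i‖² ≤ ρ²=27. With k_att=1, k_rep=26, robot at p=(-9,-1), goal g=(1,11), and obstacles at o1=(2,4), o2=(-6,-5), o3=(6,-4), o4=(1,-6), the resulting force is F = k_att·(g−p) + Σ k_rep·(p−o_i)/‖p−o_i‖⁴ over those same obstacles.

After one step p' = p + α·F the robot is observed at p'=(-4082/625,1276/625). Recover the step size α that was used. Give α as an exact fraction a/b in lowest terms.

F_att = 1·(g−p) = 1·(10,12) = (10.0000,12.0000)
o1: d²=146 > ρ²=27 → inactive
o2: d²=25 ≤ ρ²=27; F_rep = 26·(-3,4)/25² = (-0.1248,0.1664)
o3: d²=234 > ρ²=27 → inactive
o4: d²=125 > ρ²=27 → inactive
F = F_att + ΣF_rep = (9.8752,12.1664)
Δp = p'−p = (2.4688,3.0416); α = Δx/Fx = (1543/625) / (6172/625) = 1/4
check: Δy/Fy = (1901/625) / (7604/625) = 1/4 ✓

α = 1/4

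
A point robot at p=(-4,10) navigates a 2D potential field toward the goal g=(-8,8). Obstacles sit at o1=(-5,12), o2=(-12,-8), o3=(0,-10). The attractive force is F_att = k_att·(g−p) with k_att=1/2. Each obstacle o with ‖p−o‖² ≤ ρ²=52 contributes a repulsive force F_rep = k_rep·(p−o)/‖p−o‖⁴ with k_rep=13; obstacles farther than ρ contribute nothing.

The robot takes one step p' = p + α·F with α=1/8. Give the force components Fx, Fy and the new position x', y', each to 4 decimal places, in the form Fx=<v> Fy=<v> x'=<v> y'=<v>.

F_att = 1/2·(g−p) = 1/2·(-4,-2) = (-2.0000,-1.0000)
o1: d²=5 ≤ ρ²=52; F_rep = 13·(1,-2)/5² = (0.5200,-1.0400)
o2: d²=388 > ρ²=52 → inactive
o3: d²=416 > ρ²=52 → inactive
F = F_att + ΣF_rep = (-1.4800,-2.0400)
p' = p + 1/8·F = (-4.1850,9.7450)

Fx=-1.4800 Fy=-2.0400 x'=-4.1850 y'=9.7450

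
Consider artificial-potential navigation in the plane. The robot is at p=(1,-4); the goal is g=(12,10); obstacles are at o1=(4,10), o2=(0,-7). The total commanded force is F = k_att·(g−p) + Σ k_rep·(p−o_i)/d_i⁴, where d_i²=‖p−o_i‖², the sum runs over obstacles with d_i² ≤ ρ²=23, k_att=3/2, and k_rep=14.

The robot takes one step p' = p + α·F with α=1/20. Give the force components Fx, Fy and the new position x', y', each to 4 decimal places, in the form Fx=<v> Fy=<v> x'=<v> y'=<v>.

Fx=16.6400 Fy=21.4200 x'=1.8320 y'=-2.9290

F_att = 3/2·(g−p) = 3/2·(11,14) = (16.5000,21.0000)
o1: d²=205 > ρ²=23 → inactive
o2: d²=10 ≤ ρ²=23; F_rep = 14·(1,3)/10² = (0.1400,0.4200)
F = F_att + ΣF_rep = (16.6400,21.4200)
p' = p + 1/20·F = (1.8320,-2.9290)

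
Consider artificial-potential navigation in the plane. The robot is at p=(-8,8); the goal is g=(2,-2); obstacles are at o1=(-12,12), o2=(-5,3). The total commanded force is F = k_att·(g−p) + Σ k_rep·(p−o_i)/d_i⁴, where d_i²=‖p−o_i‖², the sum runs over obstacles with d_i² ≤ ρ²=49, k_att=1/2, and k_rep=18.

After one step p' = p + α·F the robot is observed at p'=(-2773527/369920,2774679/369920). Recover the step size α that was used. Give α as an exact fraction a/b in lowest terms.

α = 1/10

F_att = 1/2·(g−p) = 1/2·(10,-10) = (5.0000,-5.0000)
o1: d²=32 ≤ ρ²=49; F_rep = 18·(4,-4)/32² = (0.0703,-0.0703)
o2: d²=34 ≤ ρ²=49; F_rep = 18·(-3,5)/34² = (-0.0467,0.0779)
F = F_att + ΣF_rep = (5.0236,-4.9925)
Δp = p'−p = (0.5024,-0.4992); α = Δx/Fx = (185833/369920) / (185833/36992) = 1/10
check: Δy/Fy = (-184681/369920) / (-184681/36992) = 1/10 ✓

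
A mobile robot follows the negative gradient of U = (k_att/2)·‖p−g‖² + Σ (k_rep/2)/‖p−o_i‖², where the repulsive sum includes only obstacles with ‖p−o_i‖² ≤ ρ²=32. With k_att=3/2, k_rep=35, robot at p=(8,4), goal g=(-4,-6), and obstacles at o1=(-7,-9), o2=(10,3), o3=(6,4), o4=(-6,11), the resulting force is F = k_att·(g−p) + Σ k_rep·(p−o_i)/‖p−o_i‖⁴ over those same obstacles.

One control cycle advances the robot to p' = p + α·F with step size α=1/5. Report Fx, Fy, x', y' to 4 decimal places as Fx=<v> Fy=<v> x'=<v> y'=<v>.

Fx=-16.4250 Fy=-13.6000 x'=4.7150 y'=1.2800

F_att = 3/2·(g−p) = 3/2·(-12,-10) = (-18.0000,-15.0000)
o1: d²=394 > ρ²=32 → inactive
o2: d²=5 ≤ ρ²=32; F_rep = 35·(-2,1)/5² = (-2.8000,1.4000)
o3: d²=4 ≤ ρ²=32; F_rep = 35·(2,0)/4² = (4.3750,0.0000)
o4: d²=245 > ρ²=32 → inactive
F = F_att + ΣF_rep = (-16.4250,-13.6000)
p' = p + 1/5·F = (4.7150,1.2800)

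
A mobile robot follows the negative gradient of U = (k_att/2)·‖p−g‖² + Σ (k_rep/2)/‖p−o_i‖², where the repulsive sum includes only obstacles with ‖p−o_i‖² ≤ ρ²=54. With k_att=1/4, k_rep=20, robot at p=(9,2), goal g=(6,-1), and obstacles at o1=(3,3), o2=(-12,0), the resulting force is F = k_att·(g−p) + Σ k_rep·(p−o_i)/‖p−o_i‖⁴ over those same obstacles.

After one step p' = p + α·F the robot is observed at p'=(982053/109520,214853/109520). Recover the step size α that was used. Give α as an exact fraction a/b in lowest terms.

α = 1/20

F_att = 1/4·(g−p) = 1/4·(-3,-3) = (-0.7500,-0.7500)
o1: d²=37 ≤ ρ²=54; F_rep = 20·(6,-1)/37² = (0.0877,-0.0146)
o2: d²=445 > ρ²=54 → inactive
F = F_att + ΣF_rep = (-0.6623,-0.7646)
Δp = p'−p = (-0.0331,-0.0382); α = Δx/Fx = (-3627/109520) / (-3627/5476) = 1/20
check: Δy/Fy = (-4187/109520) / (-4187/5476) = 1/20 ✓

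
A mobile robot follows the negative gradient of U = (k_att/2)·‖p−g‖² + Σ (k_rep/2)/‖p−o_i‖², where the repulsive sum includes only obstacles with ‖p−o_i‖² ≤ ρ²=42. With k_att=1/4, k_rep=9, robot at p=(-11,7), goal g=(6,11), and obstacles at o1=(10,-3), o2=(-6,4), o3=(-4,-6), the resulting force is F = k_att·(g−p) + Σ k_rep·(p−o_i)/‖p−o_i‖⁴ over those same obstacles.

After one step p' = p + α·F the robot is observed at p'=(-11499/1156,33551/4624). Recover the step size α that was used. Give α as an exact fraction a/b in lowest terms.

α = 1/4

F_att = 1/4·(g−p) = 1/4·(17,4) = (4.2500,1.0000)
o1: d²=541 > ρ²=42 → inactive
o2: d²=34 ≤ ρ²=42; F_rep = 9·(-5,3)/34² = (-0.0389,0.0234)
o3: d²=218 > ρ²=42 → inactive
F = F_att + ΣF_rep = (4.2111,1.0234)
Δp = p'−p = (1.0528,0.2558); α = Δx/Fx = (1217/1156) / (1217/289) = 1/4
check: Δy/Fy = (1183/4624) / (1183/1156) = 1/4 ✓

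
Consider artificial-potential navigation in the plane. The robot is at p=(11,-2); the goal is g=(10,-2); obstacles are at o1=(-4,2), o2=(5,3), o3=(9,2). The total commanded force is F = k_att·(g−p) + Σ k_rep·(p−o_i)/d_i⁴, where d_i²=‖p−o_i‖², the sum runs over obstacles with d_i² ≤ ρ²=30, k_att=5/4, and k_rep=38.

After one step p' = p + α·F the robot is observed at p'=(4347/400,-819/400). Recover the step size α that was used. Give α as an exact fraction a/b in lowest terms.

α = 1/8

F_att = 5/4·(g−p) = 5/4·(-1,0) = (-1.2500,0.0000)
o1: d²=241 > ρ²=30 → inactive
o2: d²=61 > ρ²=30 → inactive
o3: d²=20 ≤ ρ²=30; F_rep = 38·(2,-4)/20² = (0.1900,-0.3800)
F = F_att + ΣF_rep = (-1.0600,-0.3800)
Δp = p'−p = (-0.1325,-0.0475); α = Δx/Fx = (-53/400) / (-53/50) = 1/8
check: Δy/Fy = (-19/400) / (-19/50) = 1/8 ✓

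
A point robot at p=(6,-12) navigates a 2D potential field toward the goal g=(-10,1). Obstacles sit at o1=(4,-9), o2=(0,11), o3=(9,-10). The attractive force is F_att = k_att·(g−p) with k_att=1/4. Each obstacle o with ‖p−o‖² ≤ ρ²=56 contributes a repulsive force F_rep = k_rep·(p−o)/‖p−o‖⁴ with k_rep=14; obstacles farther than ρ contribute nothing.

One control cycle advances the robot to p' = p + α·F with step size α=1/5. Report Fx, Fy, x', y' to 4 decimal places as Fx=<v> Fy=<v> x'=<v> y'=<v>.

F_att = 1/4·(g−p) = 1/4·(-16,13) = (-4.0000,3.2500)
o1: d²=13 ≤ ρ²=56; F_rep = 14·(2,-3)/13² = (0.1657,-0.2485)
o2: d²=565 > ρ²=56 → inactive
o3: d²=13 ≤ ρ²=56; F_rep = 14·(-3,-2)/13² = (-0.2485,-0.1657)
F = F_att + ΣF_rep = (-4.0828,2.8358)
p' = p + 1/5·F = (5.1834,-11.4328)

Fx=-4.0828 Fy=2.8358 x'=5.1834 y'=-11.4328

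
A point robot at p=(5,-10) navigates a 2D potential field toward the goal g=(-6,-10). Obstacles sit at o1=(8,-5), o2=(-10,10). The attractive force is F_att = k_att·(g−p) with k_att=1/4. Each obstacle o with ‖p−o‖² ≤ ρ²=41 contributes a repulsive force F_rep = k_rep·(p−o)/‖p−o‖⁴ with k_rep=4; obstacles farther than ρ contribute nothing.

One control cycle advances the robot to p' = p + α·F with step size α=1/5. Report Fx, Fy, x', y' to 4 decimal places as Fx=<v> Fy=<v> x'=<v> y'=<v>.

Fx=-2.7604 Fy=-0.0173 x'=4.4479 y'=-10.0035

F_att = 1/4·(g−p) = 1/4·(-11,0) = (-2.7500,0.0000)
o1: d²=34 ≤ ρ²=41; F_rep = 4·(-3,-5)/34² = (-0.0104,-0.0173)
o2: d²=625 > ρ²=41 → inactive
F = F_att + ΣF_rep = (-2.7604,-0.0173)
p' = p + 1/5·F = (4.4479,-10.0035)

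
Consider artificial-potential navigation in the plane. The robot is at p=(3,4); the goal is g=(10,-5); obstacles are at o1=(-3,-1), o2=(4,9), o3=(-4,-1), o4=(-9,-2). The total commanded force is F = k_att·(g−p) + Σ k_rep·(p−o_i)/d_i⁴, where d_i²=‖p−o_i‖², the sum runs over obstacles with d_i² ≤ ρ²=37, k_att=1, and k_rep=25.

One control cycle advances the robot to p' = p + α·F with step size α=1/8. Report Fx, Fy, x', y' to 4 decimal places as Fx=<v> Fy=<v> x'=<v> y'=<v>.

F_att = 1·(g−p) = 1·(7,-9) = (7.0000,-9.0000)
o1: d²=61 > ρ²=37 → inactive
o2: d²=26 ≤ ρ²=37; F_rep = 25·(-1,-5)/26² = (-0.0370,-0.1849)
o3: d²=74 > ρ²=37 → inactive
o4: d²=180 > ρ²=37 → inactive
F = F_att + ΣF_rep = (6.9630,-9.1849)
p' = p + 1/8·F = (3.8704,2.8519)

Fx=6.9630 Fy=-9.1849 x'=3.8704 y'=2.8519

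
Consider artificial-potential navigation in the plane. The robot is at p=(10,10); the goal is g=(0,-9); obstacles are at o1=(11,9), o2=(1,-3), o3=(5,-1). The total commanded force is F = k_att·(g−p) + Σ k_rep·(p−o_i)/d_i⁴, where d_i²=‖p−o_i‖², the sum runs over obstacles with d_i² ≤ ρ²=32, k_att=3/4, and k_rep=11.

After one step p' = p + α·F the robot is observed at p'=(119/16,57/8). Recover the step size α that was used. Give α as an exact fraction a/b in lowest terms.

α = 1/4

F_att = 3/4·(g−p) = 3/4·(-10,-19) = (-7.5000,-14.2500)
o1: d²=2 ≤ ρ²=32; F_rep = 11·(-1,1)/2² = (-2.7500,2.7500)
o2: d²=250 > ρ²=32 → inactive
o3: d²=146 > ρ²=32 → inactive
F = F_att + ΣF_rep = (-10.2500,-11.5000)
Δp = p'−p = (-2.5625,-2.8750); α = Δx/Fx = (-41/16) / (-41/4) = 1/4
check: Δy/Fy = (-23/8) / (-23/2) = 1/4 ✓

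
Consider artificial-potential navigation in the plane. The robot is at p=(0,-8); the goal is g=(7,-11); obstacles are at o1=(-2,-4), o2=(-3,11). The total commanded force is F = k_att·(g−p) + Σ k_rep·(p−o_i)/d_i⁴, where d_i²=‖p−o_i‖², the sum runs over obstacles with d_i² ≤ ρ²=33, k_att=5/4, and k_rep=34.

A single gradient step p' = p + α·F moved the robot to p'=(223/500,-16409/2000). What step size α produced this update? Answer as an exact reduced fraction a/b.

F_att = 5/4·(g−p) = 5/4·(7,-3) = (8.7500,-3.7500)
o1: d²=20 ≤ ρ²=33; F_rep = 34·(2,-4)/20² = (0.1700,-0.3400)
o2: d²=370 > ρ²=33 → inactive
F = F_att + ΣF_rep = (8.9200,-4.0900)
Δp = p'−p = (0.4460,-0.2045); α = Δx/Fx = (223/500) / (223/25) = 1/20
check: Δy/Fy = (-409/2000) / (-409/100) = 1/20 ✓

α = 1/20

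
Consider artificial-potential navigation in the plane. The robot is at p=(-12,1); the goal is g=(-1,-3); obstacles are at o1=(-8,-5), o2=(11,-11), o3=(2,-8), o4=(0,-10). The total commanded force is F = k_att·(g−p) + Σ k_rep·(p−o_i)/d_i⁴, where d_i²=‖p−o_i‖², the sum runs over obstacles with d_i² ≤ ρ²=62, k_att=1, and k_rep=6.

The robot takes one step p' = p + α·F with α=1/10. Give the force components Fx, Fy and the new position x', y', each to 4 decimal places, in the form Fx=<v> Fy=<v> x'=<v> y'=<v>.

F_att = 1·(g−p) = 1·(11,-4) = (11.0000,-4.0000)
o1: d²=52 ≤ ρ²=62; F_rep = 6·(-4,6)/52² = (-0.0089,0.0133)
o2: d²=673 > ρ²=62 → inactive
o3: d²=277 > ρ²=62 → inactive
o4: d²=265 > ρ²=62 → inactive
F = F_att + ΣF_rep = (10.9911,-3.9867)
p' = p + 1/10·F = (-10.9009,0.6013)

Fx=10.9911 Fy=-3.9867 x'=-10.9009 y'=0.6013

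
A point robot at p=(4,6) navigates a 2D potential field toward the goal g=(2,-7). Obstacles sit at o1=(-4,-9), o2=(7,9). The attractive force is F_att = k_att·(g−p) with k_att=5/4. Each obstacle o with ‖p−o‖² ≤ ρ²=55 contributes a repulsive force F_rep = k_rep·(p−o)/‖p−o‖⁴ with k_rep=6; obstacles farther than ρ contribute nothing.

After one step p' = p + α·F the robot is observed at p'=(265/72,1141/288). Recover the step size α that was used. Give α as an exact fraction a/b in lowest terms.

F_att = 5/4·(g−p) = 5/4·(-2,-13) = (-2.5000,-16.2500)
o1: d²=289 > ρ²=55 → inactive
o2: d²=18 ≤ ρ²=55; F_rep = 6·(-3,-3)/18² = (-0.0556,-0.0556)
F = F_att + ΣF_rep = (-2.5556,-16.3056)
Δp = p'−p = (-0.3194,-2.0382); α = Δx/Fx = (-23/72) / (-23/9) = 1/8
check: Δy/Fy = (-587/288) / (-587/36) = 1/8 ✓

α = 1/8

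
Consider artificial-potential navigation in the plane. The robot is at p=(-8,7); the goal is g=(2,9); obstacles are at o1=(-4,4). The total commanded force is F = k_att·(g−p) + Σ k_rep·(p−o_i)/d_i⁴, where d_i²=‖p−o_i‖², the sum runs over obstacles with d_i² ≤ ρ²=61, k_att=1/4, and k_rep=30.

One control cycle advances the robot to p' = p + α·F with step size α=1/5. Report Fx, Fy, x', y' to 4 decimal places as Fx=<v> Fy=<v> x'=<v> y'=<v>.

Fx=2.3080 Fy=0.6440 x'=-7.5384 y'=7.1288

F_att = 1/4·(g−p) = 1/4·(10,2) = (2.5000,0.5000)
o1: d²=25 ≤ ρ²=61; F_rep = 30·(-4,3)/25² = (-0.1920,0.1440)
F = F_att + ΣF_rep = (2.3080,0.6440)
p' = p + 1/5·F = (-7.5384,7.1288)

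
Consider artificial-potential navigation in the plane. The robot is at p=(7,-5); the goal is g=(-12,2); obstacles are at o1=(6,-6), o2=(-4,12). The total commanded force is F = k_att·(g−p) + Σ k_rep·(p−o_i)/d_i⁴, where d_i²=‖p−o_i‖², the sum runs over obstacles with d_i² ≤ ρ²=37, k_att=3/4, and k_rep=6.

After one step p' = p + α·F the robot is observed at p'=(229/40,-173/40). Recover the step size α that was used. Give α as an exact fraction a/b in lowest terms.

α = 1/10

F_att = 3/4·(g−p) = 3/4·(-19,7) = (-14.2500,5.2500)
o1: d²=2 ≤ ρ²=37; F_rep = 6·(1,1)/2² = (1.5000,1.5000)
o2: d²=410 > ρ²=37 → inactive
F = F_att + ΣF_rep = (-12.7500,6.7500)
Δp = p'−p = (-1.2750,0.6750); α = Δx/Fx = (-51/40) / (-51/4) = 1/10
check: Δy/Fy = (27/40) / (27/4) = 1/10 ✓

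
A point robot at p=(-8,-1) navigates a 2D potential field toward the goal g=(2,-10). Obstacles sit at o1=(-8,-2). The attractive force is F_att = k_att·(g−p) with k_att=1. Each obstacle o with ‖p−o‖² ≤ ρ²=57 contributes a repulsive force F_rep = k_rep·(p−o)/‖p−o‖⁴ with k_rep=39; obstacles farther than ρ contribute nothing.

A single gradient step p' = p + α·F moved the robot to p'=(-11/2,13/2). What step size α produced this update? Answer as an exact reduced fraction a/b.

α = 1/4

F_att = 1·(g−p) = 1·(10,-9) = (10.0000,-9.0000)
o1: d²=1 ≤ ρ²=57; F_rep = 39·(0,1)/1² = (0.0000,39.0000)
F = F_att + ΣF_rep = (10.0000,30.0000)
Δp = p'−p = (2.5000,7.5000); α = Δx/Fx = (5/2) / (10) = 1/4
check: Δy/Fy = (15/2) / (30) = 1/4 ✓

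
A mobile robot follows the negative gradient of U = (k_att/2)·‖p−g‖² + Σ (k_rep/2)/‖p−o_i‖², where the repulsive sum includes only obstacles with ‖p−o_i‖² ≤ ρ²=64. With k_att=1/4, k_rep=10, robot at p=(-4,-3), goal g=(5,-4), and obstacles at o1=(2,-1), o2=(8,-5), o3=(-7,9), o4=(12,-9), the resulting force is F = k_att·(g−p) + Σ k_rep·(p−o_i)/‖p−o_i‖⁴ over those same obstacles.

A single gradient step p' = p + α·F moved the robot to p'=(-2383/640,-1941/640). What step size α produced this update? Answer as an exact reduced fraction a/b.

F_att = 1/4·(g−p) = 1/4·(9,-1) = (2.2500,-0.2500)
o1: d²=40 ≤ ρ²=64; F_rep = 10·(-6,-2)/40² = (-0.0375,-0.0125)
o2: d²=148 > ρ²=64 → inactive
o3: d²=153 > ρ²=64 → inactive
o4: d²=292 > ρ²=64 → inactive
F = F_att + ΣF_rep = (2.2125,-0.2625)
Δp = p'−p = (0.2766,-0.0328); α = Δx/Fx = (177/640) / (177/80) = 1/8
check: Δy/Fy = (-21/640) / (-21/80) = 1/8 ✓

α = 1/8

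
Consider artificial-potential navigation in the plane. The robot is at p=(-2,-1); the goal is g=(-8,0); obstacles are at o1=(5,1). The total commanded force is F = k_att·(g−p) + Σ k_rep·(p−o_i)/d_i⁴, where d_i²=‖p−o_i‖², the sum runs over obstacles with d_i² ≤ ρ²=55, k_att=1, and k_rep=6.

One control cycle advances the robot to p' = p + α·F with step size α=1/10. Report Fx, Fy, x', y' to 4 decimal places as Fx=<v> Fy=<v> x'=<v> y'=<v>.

Fx=-6.0150 Fy=0.9957 x'=-2.6015 y'=-0.9004

F_att = 1·(g−p) = 1·(-6,1) = (-6.0000,1.0000)
o1: d²=53 ≤ ρ²=55; F_rep = 6·(-7,-2)/53² = (-0.0150,-0.0043)
F = F_att + ΣF_rep = (-6.0150,0.9957)
p' = p + 1/10·F = (-2.6015,-0.9004)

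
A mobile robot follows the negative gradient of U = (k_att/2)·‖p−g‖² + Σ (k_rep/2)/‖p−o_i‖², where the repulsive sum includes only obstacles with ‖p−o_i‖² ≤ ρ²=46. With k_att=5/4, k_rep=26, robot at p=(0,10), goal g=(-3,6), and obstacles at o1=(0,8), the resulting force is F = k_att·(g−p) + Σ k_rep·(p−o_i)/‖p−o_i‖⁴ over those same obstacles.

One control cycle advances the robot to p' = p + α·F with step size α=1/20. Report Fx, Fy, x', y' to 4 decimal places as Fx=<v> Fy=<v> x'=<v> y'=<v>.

Fx=-3.7500 Fy=-1.7500 x'=-0.1875 y'=9.9125

F_att = 5/4·(g−p) = 5/4·(-3,-4) = (-3.7500,-5.0000)
o1: d²=4 ≤ ρ²=46; F_rep = 26·(0,2)/4² = (0.0000,3.2500)
F = F_att + ΣF_rep = (-3.7500,-1.7500)
p' = p + 1/20·F = (-0.1875,9.9125)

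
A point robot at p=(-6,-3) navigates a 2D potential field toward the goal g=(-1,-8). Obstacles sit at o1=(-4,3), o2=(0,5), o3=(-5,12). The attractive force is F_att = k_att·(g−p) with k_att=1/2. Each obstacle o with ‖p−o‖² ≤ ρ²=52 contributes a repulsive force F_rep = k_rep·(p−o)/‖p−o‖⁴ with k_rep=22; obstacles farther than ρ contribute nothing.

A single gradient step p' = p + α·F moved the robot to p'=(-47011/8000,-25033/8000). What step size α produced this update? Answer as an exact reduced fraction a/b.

α = 1/20

F_att = 1/2·(g−p) = 1/2·(5,-5) = (2.5000,-2.5000)
o1: d²=40 ≤ ρ²=52; F_rep = 22·(-2,-6)/40² = (-0.0275,-0.0825)
o2: d²=100 > ρ²=52 → inactive
o3: d²=226 > ρ²=52 → inactive
F = F_att + ΣF_rep = (2.4725,-2.5825)
Δp = p'−p = (0.1236,-0.1291); α = Δx/Fx = (989/8000) / (989/400) = 1/20
check: Δy/Fy = (-1033/8000) / (-1033/400) = 1/20 ✓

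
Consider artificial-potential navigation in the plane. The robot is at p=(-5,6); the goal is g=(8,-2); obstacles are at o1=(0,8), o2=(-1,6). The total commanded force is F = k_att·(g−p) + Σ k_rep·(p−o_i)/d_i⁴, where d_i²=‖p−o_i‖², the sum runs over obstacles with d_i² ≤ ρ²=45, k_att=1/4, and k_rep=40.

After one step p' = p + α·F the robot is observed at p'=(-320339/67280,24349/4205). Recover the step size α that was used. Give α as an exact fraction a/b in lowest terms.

α = 1/10

F_att = 1/4·(g−p) = 1/4·(13,-8) = (3.2500,-2.0000)
o1: d²=29 ≤ ρ²=45; F_rep = 40·(-5,-2)/29² = (-0.2378,-0.0951)
o2: d²=16 ≤ ρ²=45; F_rep = 40·(-4,0)/16² = (-0.6250,0.0000)
F = F_att + ΣF_rep = (2.3872,-2.0951)
Δp = p'−p = (0.2387,-0.2095); α = Δx/Fx = (16061/67280) / (16061/6728) = 1/10
check: Δy/Fy = (-881/4205) / (-1762/841) = 1/10 ✓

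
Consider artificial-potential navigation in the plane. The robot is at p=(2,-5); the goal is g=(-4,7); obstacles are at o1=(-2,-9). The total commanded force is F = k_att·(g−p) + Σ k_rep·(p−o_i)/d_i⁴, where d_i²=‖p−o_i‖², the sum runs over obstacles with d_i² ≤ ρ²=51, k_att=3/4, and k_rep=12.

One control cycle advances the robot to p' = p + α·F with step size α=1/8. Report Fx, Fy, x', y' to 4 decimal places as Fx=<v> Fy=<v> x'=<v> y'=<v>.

Fx=-4.4531 Fy=9.0469 x'=1.4434 y'=-3.8691

F_att = 3/4·(g−p) = 3/4·(-6,12) = (-4.5000,9.0000)
o1: d²=32 ≤ ρ²=51; F_rep = 12·(4,4)/32² = (0.0469,0.0469)
F = F_att + ΣF_rep = (-4.4531,9.0469)
p' = p + 1/8·F = (1.4434,-3.8691)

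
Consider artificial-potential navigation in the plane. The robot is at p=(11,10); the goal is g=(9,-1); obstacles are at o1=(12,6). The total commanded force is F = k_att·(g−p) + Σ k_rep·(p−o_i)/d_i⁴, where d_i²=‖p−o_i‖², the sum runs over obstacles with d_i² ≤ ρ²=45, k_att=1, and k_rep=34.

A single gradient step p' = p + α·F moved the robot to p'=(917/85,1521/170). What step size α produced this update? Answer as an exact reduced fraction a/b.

F_att = 1·(g−p) = 1·(-2,-11) = (-2.0000,-11.0000)
o1: d²=17 ≤ ρ²=45; F_rep = 34·(-1,4)/17² = (-0.1176,0.4706)
F = F_att + ΣF_rep = (-2.1176,-10.5294)
Δp = p'−p = (-0.2118,-1.0529); α = Δx/Fx = (-18/85) / (-36/17) = 1/10
check: Δy/Fy = (-179/170) / (-179/17) = 1/10 ✓

α = 1/10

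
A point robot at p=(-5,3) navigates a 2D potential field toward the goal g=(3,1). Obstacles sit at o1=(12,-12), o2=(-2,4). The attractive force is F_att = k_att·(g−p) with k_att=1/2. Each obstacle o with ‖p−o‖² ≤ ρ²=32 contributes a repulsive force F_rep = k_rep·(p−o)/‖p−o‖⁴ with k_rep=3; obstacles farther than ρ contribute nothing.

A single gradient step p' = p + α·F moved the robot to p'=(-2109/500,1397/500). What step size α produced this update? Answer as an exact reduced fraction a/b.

α = 1/5

F_att = 1/2·(g−p) = 1/2·(8,-2) = (4.0000,-1.0000)
o1: d²=514 > ρ²=32 → inactive
o2: d²=10 ≤ ρ²=32; F_rep = 3·(-3,-1)/10² = (-0.0900,-0.0300)
F = F_att + ΣF_rep = (3.9100,-1.0300)
Δp = p'−p = (0.7820,-0.2060); α = Δx/Fx = (391/500) / (391/100) = 1/5
check: Δy/Fy = (-103/500) / (-103/100) = 1/5 ✓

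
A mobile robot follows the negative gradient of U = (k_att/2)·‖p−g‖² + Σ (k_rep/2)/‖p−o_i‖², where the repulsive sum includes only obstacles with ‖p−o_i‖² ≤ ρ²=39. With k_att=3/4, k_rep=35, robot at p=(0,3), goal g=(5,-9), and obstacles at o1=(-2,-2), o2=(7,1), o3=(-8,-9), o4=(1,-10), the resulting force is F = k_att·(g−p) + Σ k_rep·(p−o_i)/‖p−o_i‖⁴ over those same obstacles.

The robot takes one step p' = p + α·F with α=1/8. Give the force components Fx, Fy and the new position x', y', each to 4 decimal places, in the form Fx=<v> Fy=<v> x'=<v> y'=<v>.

F_att = 3/4·(g−p) = 3/4·(5,-12) = (3.7500,-9.0000)
o1: d²=29 ≤ ρ²=39; F_rep = 35·(2,5)/29² = (0.0832,0.2081)
o2: d²=53 > ρ²=39 → inactive
o3: d²=208 > ρ²=39 → inactive
o4: d²=170 > ρ²=39 → inactive
F = F_att + ΣF_rep = (3.8332,-8.7919)
p' = p + 1/8·F = (0.4792,1.9010)

Fx=3.8332 Fy=-8.7919 x'=0.4792 y'=1.9010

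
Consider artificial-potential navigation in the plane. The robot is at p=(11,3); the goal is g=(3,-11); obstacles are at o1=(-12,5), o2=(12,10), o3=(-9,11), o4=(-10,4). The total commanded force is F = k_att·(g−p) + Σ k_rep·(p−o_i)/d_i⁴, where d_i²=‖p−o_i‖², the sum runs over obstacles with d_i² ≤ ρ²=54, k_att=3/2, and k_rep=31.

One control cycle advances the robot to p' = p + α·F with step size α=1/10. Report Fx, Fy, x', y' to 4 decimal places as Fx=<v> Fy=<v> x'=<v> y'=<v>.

F_att = 3/2·(g−p) = 3/2·(-8,-14) = (-12.0000,-21.0000)
o1: d²=533 > ρ²=54 → inactive
o2: d²=50 ≤ ρ²=54; F_rep = 31·(-1,-7)/50² = (-0.0124,-0.0868)
o3: d²=464 > ρ²=54 → inactive
o4: d²=442 > ρ²=54 → inactive
F = F_att + ΣF_rep = (-12.0124,-21.0868)
p' = p + 1/10·F = (9.7988,0.8913)

Fx=-12.0124 Fy=-21.0868 x'=9.7988 y'=0.8913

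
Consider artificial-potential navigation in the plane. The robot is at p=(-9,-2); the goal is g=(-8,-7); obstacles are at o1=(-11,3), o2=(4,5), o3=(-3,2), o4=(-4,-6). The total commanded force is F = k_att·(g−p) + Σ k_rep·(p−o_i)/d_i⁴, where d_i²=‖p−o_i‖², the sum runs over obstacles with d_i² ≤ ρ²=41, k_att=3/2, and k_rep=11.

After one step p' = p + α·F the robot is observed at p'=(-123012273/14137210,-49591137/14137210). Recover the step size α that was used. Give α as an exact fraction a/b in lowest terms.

F_att = 3/2·(g−p) = 3/2·(1,-5) = (1.5000,-7.5000)
o1: d²=29 ≤ ρ²=41; F_rep = 11·(2,-5)/29² = (0.0262,-0.0654)
o2: d²=218 > ρ²=41 → inactive
o3: d²=52 > ρ²=41 → inactive
o4: d²=41 ≤ ρ²=41; F_rep = 11·(-5,4)/41² = (-0.0327,0.0262)
F = F_att + ΣF_rep = (1.4934,-7.5392)
Δp = p'−p = (0.2987,-1.5078); α = Δx/Fx = (4222617/14137210) / (4222617/2827442) = 1/5
check: Δy/Fy = (-21316717/14137210) / (-21316717/2827442) = 1/5 ✓

α = 1/5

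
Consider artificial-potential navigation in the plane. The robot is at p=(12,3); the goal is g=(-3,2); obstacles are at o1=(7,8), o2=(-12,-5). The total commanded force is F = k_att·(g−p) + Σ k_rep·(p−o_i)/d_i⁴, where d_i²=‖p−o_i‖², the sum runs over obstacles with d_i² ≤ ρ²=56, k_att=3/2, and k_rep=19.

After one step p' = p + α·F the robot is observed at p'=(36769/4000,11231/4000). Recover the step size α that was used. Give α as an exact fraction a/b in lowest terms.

α = 1/8

F_att = 3/2·(g−p) = 3/2·(-15,-1) = (-22.5000,-1.5000)
o1: d²=50 ≤ ρ²=56; F_rep = 19·(5,-5)/50² = (0.0380,-0.0380)
o2: d²=640 > ρ²=56 → inactive
F = F_att + ΣF_rep = (-22.4620,-1.5380)
Δp = p'−p = (-2.8077,-0.1923); α = Δx/Fx = (-11231/4000) / (-11231/500) = 1/8
check: Δy/Fy = (-769/4000) / (-769/500) = 1/8 ✓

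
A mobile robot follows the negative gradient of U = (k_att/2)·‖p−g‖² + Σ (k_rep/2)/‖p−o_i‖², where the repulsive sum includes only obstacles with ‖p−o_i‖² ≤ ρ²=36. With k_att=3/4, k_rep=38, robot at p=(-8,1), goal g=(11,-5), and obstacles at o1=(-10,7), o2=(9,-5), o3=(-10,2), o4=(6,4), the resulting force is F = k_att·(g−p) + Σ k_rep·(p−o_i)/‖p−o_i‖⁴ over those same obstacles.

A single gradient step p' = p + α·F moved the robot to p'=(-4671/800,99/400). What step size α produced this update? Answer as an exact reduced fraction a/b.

F_att = 3/4·(g−p) = 3/4·(19,-6) = (14.2500,-4.5000)
o1: d²=40 > ρ²=36 → inactive
o2: d²=325 > ρ²=36 → inactive
o3: d²=5 ≤ ρ²=36; F_rep = 38·(2,-1)/5² = (3.0400,-1.5200)
o4: d²=205 > ρ²=36 → inactive
F = F_att + ΣF_rep = (17.2900,-6.0200)
Δp = p'−p = (2.1612,-0.7525); α = Δx/Fx = (1729/800) / (1729/100) = 1/8
check: Δy/Fy = (-301/400) / (-301/50) = 1/8 ✓

α = 1/8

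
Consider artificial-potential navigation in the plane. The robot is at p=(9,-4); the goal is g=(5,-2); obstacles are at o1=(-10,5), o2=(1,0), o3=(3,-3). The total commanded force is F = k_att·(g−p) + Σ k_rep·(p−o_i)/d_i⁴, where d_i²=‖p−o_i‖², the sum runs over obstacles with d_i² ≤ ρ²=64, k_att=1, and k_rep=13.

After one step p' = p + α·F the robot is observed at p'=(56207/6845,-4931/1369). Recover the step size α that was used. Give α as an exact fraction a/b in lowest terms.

α = 1/5

F_att = 1·(g−p) = 1·(-4,2) = (-4.0000,2.0000)
o1: d²=442 > ρ²=64 → inactive
o2: d²=80 > ρ²=64 → inactive
o3: d²=37 ≤ ρ²=64; F_rep = 13·(6,-1)/37² = (0.0570,-0.0095)
F = F_att + ΣF_rep = (-3.9430,1.9905)
Δp = p'−p = (-0.7886,0.3981); α = Δx/Fx = (-5398/6845) / (-5398/1369) = 1/5
check: Δy/Fy = (545/1369) / (2725/1369) = 1/5 ✓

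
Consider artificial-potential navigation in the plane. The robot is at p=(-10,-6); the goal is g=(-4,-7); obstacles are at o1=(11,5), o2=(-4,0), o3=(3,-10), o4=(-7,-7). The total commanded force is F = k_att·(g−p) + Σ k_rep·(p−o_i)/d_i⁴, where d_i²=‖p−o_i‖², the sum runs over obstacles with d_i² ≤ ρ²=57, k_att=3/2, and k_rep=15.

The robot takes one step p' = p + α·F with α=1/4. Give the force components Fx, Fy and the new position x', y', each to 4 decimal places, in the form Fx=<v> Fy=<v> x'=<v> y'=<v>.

Fx=8.5500 Fy=-1.3500 x'=-7.8625 y'=-6.3375

F_att = 3/2·(g−p) = 3/2·(6,-1) = (9.0000,-1.5000)
o1: d²=562 > ρ²=57 → inactive
o2: d²=72 > ρ²=57 → inactive
o3: d²=185 > ρ²=57 → inactive
o4: d²=10 ≤ ρ²=57; F_rep = 15·(-3,1)/10² = (-0.4500,0.1500)
F = F_att + ΣF_rep = (8.5500,-1.3500)
p' = p + 1/4·F = (-7.8625,-6.3375)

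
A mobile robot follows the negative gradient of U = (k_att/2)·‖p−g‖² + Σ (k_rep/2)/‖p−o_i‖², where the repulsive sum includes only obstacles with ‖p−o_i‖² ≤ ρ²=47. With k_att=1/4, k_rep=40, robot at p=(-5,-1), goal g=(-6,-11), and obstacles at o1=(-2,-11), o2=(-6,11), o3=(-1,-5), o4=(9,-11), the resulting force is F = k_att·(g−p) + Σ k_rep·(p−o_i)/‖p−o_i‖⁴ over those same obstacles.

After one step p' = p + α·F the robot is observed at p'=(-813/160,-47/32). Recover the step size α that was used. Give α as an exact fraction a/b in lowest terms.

F_att = 1/4·(g−p) = 1/4·(-1,-10) = (-0.2500,-2.5000)
o1: d²=109 > ρ²=47 → inactive
o2: d²=145 > ρ²=47 → inactive
o3: d²=32 ≤ ρ²=47; F_rep = 40·(-4,4)/32² = (-0.1562,0.1562)
o4: d²=296 > ρ²=47 → inactive
F = F_att + ΣF_rep = (-0.4062,-2.3438)
Δp = p'−p = (-0.0813,-0.4688); α = Δx/Fx = (-13/160) / (-13/32) = 1/5
check: Δy/Fy = (-15/32) / (-75/32) = 1/5 ✓

α = 1/5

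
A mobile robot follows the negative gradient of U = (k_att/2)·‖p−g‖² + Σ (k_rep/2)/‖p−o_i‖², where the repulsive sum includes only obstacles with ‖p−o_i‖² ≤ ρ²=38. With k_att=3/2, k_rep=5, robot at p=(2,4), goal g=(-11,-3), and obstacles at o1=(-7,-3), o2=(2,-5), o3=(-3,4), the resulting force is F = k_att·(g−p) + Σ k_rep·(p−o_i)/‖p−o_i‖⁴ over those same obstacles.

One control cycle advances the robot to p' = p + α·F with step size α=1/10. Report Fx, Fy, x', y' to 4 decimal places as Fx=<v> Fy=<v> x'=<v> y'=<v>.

Fx=-19.4600 Fy=-10.5000 x'=0.0540 y'=2.9500

F_att = 3/2·(g−p) = 3/2·(-13,-7) = (-19.5000,-10.5000)
o1: d²=130 > ρ²=38 → inactive
o2: d²=81 > ρ²=38 → inactive
o3: d²=25 ≤ ρ²=38; F_rep = 5·(5,0)/25² = (0.0400,0.0000)
F = F_att + ΣF_rep = (-19.4600,-10.5000)
p' = p + 1/10·F = (0.0540,2.9500)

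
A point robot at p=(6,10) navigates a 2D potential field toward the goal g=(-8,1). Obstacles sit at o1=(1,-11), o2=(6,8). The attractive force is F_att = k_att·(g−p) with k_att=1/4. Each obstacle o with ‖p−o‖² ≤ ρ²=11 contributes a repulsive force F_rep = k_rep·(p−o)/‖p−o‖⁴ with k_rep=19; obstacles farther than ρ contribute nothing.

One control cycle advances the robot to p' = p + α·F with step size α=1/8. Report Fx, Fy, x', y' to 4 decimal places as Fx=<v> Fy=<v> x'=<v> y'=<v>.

Fx=-3.5000 Fy=0.1250 x'=5.5625 y'=10.0156

F_att = 1/4·(g−p) = 1/4·(-14,-9) = (-3.5000,-2.2500)
o1: d²=466 > ρ²=11 → inactive
o2: d²=4 ≤ ρ²=11; F_rep = 19·(0,2)/4² = (0.0000,2.3750)
F = F_att + ΣF_rep = (-3.5000,0.1250)
p' = p + 1/8·F = (5.5625,10.0156)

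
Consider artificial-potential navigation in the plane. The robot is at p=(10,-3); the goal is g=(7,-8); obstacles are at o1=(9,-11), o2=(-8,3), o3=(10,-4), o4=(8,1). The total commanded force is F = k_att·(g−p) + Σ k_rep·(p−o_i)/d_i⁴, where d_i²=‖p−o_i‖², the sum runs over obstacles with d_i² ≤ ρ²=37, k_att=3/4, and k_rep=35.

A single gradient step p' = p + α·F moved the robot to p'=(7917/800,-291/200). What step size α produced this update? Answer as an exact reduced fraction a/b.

F_att = 3/4·(g−p) = 3/4·(-3,-5) = (-2.2500,-3.7500)
o1: d²=65 > ρ²=37 → inactive
o2: d²=360 > ρ²=37 → inactive
o3: d²=1 ≤ ρ²=37; F_rep = 35·(0,1)/1² = (0.0000,35.0000)
o4: d²=20 ≤ ρ²=37; F_rep = 35·(2,-4)/20² = (0.1750,-0.3500)
F = F_att + ΣF_rep = (-2.0750,30.9000)
Δp = p'−p = (-0.1037,1.5450); α = Δx/Fx = (-83/800) / (-83/40) = 1/20
check: Δy/Fy = (309/200) / (309/10) = 1/20 ✓

α = 1/20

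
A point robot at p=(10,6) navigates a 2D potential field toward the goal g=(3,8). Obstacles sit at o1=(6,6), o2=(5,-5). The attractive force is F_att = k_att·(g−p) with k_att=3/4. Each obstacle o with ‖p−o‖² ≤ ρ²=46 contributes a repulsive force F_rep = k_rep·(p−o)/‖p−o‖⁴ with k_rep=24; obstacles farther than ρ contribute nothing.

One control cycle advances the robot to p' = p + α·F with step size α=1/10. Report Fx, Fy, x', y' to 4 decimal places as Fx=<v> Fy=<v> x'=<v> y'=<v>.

F_att = 3/4·(g−p) = 3/4·(-7,2) = (-5.2500,1.5000)
o1: d²=16 ≤ ρ²=46; F_rep = 24·(4,0)/16² = (0.3750,0.0000)
o2: d²=146 > ρ²=46 → inactive
F = F_att + ΣF_rep = (-4.8750,1.5000)
p' = p + 1/10·F = (9.5125,6.1500)

Fx=-4.8750 Fy=1.5000 x'=9.5125 y'=6.1500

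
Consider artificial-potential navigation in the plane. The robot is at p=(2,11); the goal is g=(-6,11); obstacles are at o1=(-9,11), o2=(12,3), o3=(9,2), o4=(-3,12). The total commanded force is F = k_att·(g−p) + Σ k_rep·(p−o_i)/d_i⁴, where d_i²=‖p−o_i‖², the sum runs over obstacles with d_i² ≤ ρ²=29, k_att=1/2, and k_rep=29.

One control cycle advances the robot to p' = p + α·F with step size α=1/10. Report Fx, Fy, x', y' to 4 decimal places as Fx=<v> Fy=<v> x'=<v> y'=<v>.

Fx=-3.7855 Fy=-0.0429 x'=1.6214 y'=10.9957

F_att = 1/2·(g−p) = 1/2·(-8,0) = (-4.0000,0.0000)
o1: d²=121 > ρ²=29 → inactive
o2: d²=164 > ρ²=29 → inactive
o3: d²=130 > ρ²=29 → inactive
o4: d²=26 ≤ ρ²=29; F_rep = 29·(5,-1)/26² = (0.2145,-0.0429)
F = F_att + ΣF_rep = (-3.7855,-0.0429)
p' = p + 1/10·F = (1.6214,10.9957)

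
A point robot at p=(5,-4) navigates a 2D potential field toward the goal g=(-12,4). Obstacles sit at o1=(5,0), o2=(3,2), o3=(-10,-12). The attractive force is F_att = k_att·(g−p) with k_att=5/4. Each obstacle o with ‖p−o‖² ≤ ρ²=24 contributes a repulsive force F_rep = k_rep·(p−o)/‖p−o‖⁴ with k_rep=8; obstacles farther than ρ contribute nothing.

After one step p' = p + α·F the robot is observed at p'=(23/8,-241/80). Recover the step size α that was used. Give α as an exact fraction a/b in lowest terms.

α = 1/10

F_att = 5/4·(g−p) = 5/4·(-17,8) = (-21.2500,10.0000)
o1: d²=16 ≤ ρ²=24; F_rep = 8·(0,-4)/16² = (0.0000,-0.1250)
o2: d²=40 > ρ²=24 → inactive
o3: d²=289 > ρ²=24 → inactive
F = F_att + ΣF_rep = (-21.2500,9.8750)
Δp = p'−p = (-2.1250,0.9875); α = Δx/Fx = (-17/8) / (-85/4) = 1/10
check: Δy/Fy = (79/80) / (79/8) = 1/10 ✓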